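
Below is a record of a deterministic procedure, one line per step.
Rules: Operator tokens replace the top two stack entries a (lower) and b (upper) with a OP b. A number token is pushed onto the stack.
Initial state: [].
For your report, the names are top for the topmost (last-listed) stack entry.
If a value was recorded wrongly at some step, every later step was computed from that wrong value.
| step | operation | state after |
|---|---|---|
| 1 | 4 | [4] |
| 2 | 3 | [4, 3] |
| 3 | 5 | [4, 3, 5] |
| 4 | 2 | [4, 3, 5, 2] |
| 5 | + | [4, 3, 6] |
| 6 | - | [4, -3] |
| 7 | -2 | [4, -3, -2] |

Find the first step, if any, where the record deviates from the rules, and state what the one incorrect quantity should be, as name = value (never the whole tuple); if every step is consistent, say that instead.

Recomputing the run from the initial state:
step 1: [4]
step 2: [4, 3]
step 3: [4, 3, 5]
step 4: [4, 3, 5, 2]
step 5: [4, 3, 7]
step 6: [4, -4]
step 7: [4, -4, -2]
The first disagreement with the record is at step 5, where the value should be top = 7.

step 5, top = 7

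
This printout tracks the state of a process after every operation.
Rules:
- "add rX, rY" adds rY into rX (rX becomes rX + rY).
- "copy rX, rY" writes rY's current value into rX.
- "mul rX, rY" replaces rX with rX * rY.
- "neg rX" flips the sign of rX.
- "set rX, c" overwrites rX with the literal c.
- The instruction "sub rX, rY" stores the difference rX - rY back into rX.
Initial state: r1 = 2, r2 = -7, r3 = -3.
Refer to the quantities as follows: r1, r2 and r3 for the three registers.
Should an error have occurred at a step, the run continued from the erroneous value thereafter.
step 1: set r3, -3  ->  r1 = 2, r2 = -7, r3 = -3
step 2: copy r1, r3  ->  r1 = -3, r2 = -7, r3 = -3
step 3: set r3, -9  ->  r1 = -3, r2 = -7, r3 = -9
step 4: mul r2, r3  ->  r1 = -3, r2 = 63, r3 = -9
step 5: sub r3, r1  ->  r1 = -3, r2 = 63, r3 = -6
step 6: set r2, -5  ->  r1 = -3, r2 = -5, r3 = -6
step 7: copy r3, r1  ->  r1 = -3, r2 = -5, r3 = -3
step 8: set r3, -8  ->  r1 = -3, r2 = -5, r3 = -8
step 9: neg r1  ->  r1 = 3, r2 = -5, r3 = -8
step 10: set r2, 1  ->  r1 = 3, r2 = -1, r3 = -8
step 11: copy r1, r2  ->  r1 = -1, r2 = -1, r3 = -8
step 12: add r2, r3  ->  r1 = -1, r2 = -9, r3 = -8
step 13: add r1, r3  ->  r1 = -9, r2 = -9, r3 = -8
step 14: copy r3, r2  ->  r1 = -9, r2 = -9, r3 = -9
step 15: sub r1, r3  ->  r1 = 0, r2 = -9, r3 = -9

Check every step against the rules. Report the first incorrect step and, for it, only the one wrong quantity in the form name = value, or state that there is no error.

step 10, r2 = 1

Step 1: r3 = -3 — agrees with the printout.
Step 2: r1 = -3 — in agreement.
Step 3: r3 = -9 — agrees with the printout.
Step 4: r2 = -7 * -9 = 63 — confirmed correct.
Step 5: r3 = -9 - -3 = -6 — matches.
Step 6: r2 = -5 — consistent with the printout.
Step 7: r3 = -3 — same as recorded.
Step 8: r3 = -8 — consistent with the printout.
Step 9: r1 = -(-3) = 3 — exactly as logged.
Step 10: r2 = 1 — a discrepancy with the printout.
The earliest wrong entry is at step 10: it should read r2 = 1.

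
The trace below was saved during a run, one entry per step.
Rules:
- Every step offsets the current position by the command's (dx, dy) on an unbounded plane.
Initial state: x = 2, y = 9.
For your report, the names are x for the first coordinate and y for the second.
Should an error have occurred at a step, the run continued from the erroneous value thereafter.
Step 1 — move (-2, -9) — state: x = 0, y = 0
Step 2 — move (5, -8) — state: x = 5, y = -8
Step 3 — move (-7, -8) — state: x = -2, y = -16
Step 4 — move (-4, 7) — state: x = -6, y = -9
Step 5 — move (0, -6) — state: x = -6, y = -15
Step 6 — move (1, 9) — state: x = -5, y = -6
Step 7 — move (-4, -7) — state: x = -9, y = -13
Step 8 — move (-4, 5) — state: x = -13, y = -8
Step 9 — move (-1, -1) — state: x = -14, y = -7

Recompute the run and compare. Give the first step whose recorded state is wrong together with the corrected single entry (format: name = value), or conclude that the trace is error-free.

Recomputing the run from the initial state:
step 1: x = 0, y = 0
step 2: x = 5, y = -8
step 3: x = -2, y = -16
step 4: x = -6, y = -9
step 5: x = -6, y = -15
step 6: x = -5, y = -6
step 7: x = -9, y = -13
step 8: x = -13, y = -8
step 9: x = -14, y = -9
The first disagreement with the trace is at step 9, where the value should be y = -9.

step 9, y = -9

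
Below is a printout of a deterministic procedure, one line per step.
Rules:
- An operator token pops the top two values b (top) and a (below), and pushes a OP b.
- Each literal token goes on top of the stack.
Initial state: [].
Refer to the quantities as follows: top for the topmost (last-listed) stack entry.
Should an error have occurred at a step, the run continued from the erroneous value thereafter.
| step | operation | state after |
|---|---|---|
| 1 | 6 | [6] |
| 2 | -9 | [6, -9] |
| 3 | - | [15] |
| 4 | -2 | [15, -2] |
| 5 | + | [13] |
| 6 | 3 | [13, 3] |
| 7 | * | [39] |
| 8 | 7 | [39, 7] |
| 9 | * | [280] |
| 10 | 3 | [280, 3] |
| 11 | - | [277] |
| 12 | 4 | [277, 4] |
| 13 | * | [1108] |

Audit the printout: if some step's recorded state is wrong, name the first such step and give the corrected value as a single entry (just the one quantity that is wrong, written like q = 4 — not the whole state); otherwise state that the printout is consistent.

Recomputing the run from the initial state:
step 1: [6]
step 2: [6, -9]
step 3: [15]
step 4: [15, -2]
step 5: [13]
step 6: [13, 3]
step 7: [39]
step 8: [39, 7]
step 9: [273]
step 10: [273, 3]
step 11: [270]
step 12: [270, 4]
step 13: [1080]
The first disagreement with the printout is at step 9, where the value should be top = 273.

step 9, top = 273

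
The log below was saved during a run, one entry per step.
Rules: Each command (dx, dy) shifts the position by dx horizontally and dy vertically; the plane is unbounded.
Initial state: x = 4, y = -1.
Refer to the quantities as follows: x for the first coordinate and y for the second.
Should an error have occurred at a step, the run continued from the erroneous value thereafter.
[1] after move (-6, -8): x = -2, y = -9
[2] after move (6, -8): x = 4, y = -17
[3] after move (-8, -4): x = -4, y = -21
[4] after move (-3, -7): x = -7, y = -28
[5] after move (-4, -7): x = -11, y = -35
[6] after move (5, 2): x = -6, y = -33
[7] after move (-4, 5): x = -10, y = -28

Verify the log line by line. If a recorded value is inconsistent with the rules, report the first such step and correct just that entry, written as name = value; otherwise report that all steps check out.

Recomputing the run from the initial state:
step 1: x = -2, y = -9
step 2: x = 4, y = -17
step 3: x = -4, y = -21
step 4: x = -7, y = -28
step 5: x = -11, y = -35
step 6: x = -6, y = -33
step 7: x = -10, y = -28
This matches the log at every step.

no error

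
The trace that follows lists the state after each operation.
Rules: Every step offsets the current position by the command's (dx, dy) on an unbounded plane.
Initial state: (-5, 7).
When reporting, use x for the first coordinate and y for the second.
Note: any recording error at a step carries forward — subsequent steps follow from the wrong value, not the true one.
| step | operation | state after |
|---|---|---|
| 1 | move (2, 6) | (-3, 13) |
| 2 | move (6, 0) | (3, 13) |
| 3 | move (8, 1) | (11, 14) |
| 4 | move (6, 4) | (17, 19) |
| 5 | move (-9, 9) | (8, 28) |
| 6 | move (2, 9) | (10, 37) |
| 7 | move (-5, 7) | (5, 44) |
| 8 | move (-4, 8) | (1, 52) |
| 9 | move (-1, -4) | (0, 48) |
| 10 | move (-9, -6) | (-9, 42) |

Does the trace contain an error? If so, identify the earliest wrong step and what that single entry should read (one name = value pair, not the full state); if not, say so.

step 4, y = 18

step 1: x = -5 + (2) = -3, y = 7 + (6) = 13 -> same as recorded
step 2: x = -3 + (6) = 3, y = 13 + (0) = 13 -> same as recorded
step 3: x = 3 + (8) = 11, y = 13 + (1) = 14 -> checks out
step 4: x = 11 + (6) = 17, y = 14 + (4) = 18 -> the recorded entry deviates here
The audit stops at step 4: the recorded entry is wrong and should be y = 18.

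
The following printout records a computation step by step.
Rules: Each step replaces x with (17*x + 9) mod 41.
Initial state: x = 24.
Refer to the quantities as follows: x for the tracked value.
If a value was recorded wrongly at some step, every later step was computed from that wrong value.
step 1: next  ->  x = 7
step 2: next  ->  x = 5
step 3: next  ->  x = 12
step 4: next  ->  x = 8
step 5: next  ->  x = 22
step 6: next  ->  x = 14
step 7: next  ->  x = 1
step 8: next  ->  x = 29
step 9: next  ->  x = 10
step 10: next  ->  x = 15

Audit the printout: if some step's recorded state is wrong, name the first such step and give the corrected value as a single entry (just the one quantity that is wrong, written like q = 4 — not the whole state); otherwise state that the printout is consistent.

step 8, x = 26

1. x = (17*24 + 9) mod 41 = 7 (confirmed correct)
2. x = (17*7 + 9) mod 41 = 5 (exactly as logged)
3. x = (17*5 + 9) mod 41 = 12 (in agreement)
4. x = (17*12 + 9) mod 41 = 8 (checks out)
5. x = (17*8 + 9) mod 41 = 22 (no discrepancy)
6. x = (17*22 + 9) mod 41 = 14 (consistent with the printout)
7. x = (17*14 + 9) mod 41 = 1 (no discrepancy)
8. x = (17*1 + 9) mod 41 = 26 (the printout disagrees here)
Conclusion: step 8 carries the first error; the entry should be x = 26.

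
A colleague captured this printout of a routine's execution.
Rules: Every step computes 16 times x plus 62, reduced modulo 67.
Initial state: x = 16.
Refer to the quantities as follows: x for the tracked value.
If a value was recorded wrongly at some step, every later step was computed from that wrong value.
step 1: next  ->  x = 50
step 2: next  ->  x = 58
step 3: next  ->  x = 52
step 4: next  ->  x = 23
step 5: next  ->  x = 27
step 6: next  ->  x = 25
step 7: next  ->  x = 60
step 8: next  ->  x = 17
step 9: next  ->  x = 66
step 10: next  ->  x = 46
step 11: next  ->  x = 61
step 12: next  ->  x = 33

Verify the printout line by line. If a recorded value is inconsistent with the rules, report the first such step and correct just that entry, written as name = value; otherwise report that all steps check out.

step 5, x = 28

Step 1: x = (16*16 + 62) mod 67 = 50 — same as recorded.
Step 2: x = (16*50 + 62) mod 67 = 58 — no discrepancy.
Step 3: x = (16*58 + 62) mod 67 = 52 — in agreement.
Step 4: x = (16*52 + 62) mod 67 = 23 — consistent with the printout.
Step 5: x = (16*23 + 62) mod 67 = 28 — not what was recorded.
Step 5 is the first one off; corrected, x = 28.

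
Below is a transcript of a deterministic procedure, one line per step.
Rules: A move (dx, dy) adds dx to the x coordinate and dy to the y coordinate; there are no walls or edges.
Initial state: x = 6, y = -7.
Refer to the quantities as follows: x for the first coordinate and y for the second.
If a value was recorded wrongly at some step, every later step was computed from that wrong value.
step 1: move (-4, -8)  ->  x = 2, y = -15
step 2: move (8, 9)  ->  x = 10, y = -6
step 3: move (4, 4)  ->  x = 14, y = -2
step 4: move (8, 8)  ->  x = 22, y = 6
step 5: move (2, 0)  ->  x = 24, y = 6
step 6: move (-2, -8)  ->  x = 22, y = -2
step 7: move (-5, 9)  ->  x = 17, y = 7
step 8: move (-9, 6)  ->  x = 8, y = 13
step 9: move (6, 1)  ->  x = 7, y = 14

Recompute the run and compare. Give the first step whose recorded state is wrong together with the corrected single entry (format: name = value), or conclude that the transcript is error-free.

Step 1: x = 6 + (-4) = 2, y = -7 + (-8) = -15 — confirmed correct.
Step 2: x = 2 + (8) = 10, y = -15 + (9) = -6 — consistent with the transcript.
Step 3: x = 10 + (4) = 14, y = -6 + (4) = -2 — no discrepancy.
Step 4: x = 14 + (8) = 22, y = -2 + (8) = 6 — checks out.
Step 5: x = 22 + (2) = 24, y = 6 + (0) = 6 — verified.
Step 6: x = 24 + (-2) = 22, y = 6 + (-8) = -2 — exactly as logged.
Step 7: x = 22 + (-5) = 17, y = -2 + (9) = 7 — in agreement.
Step 8: x = 17 + (-9) = 8, y = 7 + (6) = 13 — no discrepancy.
Step 9: x = 8 + (6) = 14, y = 13 + (1) = 14 — the transcript disagrees here.
Conclusion: step 9 carries the first error; the entry should be x = 14.

step 9, x = 14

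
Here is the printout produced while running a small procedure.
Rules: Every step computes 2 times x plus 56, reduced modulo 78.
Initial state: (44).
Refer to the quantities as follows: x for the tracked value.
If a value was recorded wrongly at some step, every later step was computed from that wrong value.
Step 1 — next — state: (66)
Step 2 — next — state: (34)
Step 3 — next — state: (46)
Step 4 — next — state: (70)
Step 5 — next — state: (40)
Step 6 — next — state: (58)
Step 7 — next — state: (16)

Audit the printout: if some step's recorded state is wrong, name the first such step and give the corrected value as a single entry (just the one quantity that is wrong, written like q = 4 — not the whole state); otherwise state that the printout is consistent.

step 2, x = 32

Recomputing the run from the initial state:
step 1: x = 66
step 2: x = 32
step 3: x = 42
step 4: x = 62
step 5: x = 24
step 6: x = 26
step 7: x = 30
The first disagreement with the printout is at step 2, where the value should be x = 32.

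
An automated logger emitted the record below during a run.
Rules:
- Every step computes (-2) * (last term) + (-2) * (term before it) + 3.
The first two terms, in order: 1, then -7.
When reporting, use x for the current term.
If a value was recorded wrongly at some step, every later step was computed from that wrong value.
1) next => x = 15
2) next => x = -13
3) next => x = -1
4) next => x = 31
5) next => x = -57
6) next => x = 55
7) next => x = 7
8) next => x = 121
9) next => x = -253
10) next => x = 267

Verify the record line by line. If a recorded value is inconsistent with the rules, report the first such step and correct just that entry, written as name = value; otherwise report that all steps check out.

Recomputing the run from the initial state:
step 1: x = 15
step 2: x = -13
step 3: x = -1
step 4: x = 31
step 5: x = -57
step 6: x = 55
step 7: x = 7
step 8: x = -121
step 9: x = 231
step 10: x = -217
The first disagreement with the record is at step 8, where the value should be x = -121.

step 8, x = -121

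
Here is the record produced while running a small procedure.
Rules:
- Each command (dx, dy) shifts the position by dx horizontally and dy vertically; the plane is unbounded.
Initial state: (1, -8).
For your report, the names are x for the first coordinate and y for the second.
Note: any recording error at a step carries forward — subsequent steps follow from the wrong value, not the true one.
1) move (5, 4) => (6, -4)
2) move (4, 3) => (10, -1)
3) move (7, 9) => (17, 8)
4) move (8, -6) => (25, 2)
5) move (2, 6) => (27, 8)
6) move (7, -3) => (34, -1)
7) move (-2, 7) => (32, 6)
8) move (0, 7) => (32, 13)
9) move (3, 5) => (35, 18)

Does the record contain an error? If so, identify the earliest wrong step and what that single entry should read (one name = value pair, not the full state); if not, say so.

Recomputing the run from the initial state:
step 1: x = 6, y = -4
step 2: x = 10, y = -1
step 3: x = 17, y = 8
step 4: x = 25, y = 2
step 5: x = 27, y = 8
step 6: x = 34, y = 5
step 7: x = 32, y = 12
step 8: x = 32, y = 19
step 9: x = 35, y = 24
The first disagreement with the record is at step 6, where the value should be y = 5.

step 6, y = 5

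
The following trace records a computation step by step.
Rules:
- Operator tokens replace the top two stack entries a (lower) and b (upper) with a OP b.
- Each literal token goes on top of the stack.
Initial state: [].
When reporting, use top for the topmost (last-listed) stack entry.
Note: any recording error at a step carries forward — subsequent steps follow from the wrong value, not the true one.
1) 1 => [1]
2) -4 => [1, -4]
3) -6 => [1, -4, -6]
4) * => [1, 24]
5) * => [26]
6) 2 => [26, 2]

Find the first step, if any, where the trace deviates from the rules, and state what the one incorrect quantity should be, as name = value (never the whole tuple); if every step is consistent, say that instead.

Recomputing the run from the initial state:
step 1: [1]
step 2: [1, -4]
step 3: [1, -4, -6]
step 4: [1, 24]
step 5: [24]
step 6: [24, 2]
The first disagreement with the trace is at step 5, where the value should be top = 24.

step 5, top = 24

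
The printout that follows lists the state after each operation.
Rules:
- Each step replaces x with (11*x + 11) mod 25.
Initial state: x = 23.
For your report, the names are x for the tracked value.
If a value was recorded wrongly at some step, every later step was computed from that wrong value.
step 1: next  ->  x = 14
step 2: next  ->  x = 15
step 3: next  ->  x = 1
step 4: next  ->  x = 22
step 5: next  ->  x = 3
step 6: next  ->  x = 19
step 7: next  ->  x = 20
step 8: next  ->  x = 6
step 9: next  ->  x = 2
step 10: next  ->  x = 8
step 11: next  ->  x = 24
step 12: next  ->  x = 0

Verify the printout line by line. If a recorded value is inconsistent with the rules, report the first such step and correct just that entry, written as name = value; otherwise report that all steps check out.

1. x = (11*23 + 11) mod 25 = 14 (consistent with the printout)
2. x = (11*14 + 11) mod 25 = 15 (agrees with the printout)
3. x = (11*15 + 11) mod 25 = 1 (checks out)
4. x = (11*1 + 11) mod 25 = 22 (verified)
5. x = (11*22 + 11) mod 25 = 3 (confirmed correct)
6. x = (11*3 + 11) mod 25 = 19 (verified)
7. x = (11*19 + 11) mod 25 = 20 (exactly as logged)
8. x = (11*20 + 11) mod 25 = 6 (exactly as logged)
9. x = (11*6 + 11) mod 25 = 2 (no discrepancy)
10. x = (11*2 + 11) mod 25 = 8 (exactly as logged)
11. x = (11*8 + 11) mod 25 = 24 (verified)
12. x = (11*24 + 11) mod 25 = 0 (confirmed correct)
The recomputation confirms every line.

no error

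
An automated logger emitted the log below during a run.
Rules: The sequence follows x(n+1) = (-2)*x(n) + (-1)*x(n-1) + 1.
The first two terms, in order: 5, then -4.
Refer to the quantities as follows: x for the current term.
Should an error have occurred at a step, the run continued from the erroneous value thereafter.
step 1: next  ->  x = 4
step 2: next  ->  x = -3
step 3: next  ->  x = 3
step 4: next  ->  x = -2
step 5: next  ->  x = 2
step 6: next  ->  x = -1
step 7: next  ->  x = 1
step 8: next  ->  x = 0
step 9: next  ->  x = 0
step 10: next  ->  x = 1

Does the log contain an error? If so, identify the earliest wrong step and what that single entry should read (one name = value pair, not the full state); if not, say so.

Step 1: x = -2*(-4) + (-1)*(5) + (1) = 4 — same as recorded.
Step 2: x = -2*(4) + (-1)*(-4) + (1) = -3 — agrees with the log.
Step 3: x = -2*(-3) + (-1)*(4) + (1) = 3 — checks out.
Step 4: x = -2*(3) + (-1)*(-3) + (1) = -2 — no discrepancy.
Step 5: x = -2*(-2) + (-1)*(3) + (1) = 2 — matches.
Step 6: x = -2*(2) + (-1)*(-2) + (1) = -1 — in agreement.
Step 7: x = -2*(-1) + (-1)*(2) + (1) = 1 — verified.
Step 8: x = -2*(1) + (-1)*(-1) + (1) = 0 — exactly as logged.
Step 9: x = -2*(0) + (-1)*(1) + (1) = 0 — matches.
Step 10: x = -2*(0) + (-1)*(0) + (1) = 1 — same as recorded.
Every step is consistent.

no error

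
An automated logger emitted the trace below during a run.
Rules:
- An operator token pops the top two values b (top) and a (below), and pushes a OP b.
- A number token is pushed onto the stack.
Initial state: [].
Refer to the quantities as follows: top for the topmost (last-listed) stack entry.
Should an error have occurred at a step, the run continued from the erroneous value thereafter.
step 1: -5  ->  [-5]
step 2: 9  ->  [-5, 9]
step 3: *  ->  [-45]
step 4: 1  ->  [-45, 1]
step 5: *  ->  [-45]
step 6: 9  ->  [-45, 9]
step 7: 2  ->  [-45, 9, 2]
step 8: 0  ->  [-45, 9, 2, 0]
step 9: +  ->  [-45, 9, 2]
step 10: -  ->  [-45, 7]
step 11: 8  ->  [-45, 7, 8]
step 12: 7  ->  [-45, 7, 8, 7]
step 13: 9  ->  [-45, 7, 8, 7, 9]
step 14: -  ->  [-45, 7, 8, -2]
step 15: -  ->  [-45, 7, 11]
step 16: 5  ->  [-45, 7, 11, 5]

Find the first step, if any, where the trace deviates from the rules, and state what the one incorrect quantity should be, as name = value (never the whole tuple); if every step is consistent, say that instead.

1. push -5: top = -5 (in agreement)
2. push 9: top = 9 (agrees with the trace)
3. -5 * 9 = -45 (matches)
4. push 1: top = 1 (matches)
5. -45 * 1 = -45 (verified)
6. push 9: top = 9 (no discrepancy)
7. push 2: top = 2 (agrees with the trace)
8. push 0: top = 0 (consistent with the trace)
9. 2 + 0 = 2 (exactly as logged)
10. 9 - 2 = 7 (no discrepancy)
11. push 8: top = 8 (verified)
12. push 7: top = 7 (exactly as logged)
13. push 9: top = 9 (in agreement)
14. 7 - 9 = -2 (agrees with the trace)
15. 8 - -2 = 10 (not what was recorded)
First deviation found at step 15; the corrected entry is top = 10.

step 15, top = 10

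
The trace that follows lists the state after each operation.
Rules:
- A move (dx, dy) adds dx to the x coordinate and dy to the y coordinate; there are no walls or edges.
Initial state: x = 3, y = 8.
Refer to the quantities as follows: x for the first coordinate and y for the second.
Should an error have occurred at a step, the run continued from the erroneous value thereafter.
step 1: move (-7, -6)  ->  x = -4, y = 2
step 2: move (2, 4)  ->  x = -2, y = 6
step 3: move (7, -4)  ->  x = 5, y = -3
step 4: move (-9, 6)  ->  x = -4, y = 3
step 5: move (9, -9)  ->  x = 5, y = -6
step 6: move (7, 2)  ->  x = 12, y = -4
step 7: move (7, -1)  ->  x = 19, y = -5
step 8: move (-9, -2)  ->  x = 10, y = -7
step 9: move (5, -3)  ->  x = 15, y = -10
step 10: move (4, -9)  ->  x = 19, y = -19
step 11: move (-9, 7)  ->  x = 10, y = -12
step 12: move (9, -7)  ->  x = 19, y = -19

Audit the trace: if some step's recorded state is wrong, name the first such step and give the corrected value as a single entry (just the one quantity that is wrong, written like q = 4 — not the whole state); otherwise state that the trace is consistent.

1. x = 3 + (-7) = -4, y = 8 + (-6) = 2 (same as recorded)
2. x = -4 + (2) = -2, y = 2 + (4) = 6 (confirmed correct)
3. x = -2 + (7) = 5, y = 6 + (-4) = 2 (first mismatch against the trace)
Step 3 is the first one off; corrected, y = 2.

step 3, y = 2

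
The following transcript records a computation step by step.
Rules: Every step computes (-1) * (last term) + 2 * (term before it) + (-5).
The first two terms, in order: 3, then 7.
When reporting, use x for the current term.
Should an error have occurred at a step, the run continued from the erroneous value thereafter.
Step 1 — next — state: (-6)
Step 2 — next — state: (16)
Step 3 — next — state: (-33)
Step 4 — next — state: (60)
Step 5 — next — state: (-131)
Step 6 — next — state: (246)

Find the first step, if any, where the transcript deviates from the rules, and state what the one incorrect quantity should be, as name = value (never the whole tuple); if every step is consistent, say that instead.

Recomputing the run from the initial state:
step 1: x = -6
step 2: x = 15
step 3: x = -32
step 4: x = 57
step 5: x = -126
step 6: x = 235
The first disagreement with the transcript is at step 2, where the value should be x = 15.

step 2, x = 15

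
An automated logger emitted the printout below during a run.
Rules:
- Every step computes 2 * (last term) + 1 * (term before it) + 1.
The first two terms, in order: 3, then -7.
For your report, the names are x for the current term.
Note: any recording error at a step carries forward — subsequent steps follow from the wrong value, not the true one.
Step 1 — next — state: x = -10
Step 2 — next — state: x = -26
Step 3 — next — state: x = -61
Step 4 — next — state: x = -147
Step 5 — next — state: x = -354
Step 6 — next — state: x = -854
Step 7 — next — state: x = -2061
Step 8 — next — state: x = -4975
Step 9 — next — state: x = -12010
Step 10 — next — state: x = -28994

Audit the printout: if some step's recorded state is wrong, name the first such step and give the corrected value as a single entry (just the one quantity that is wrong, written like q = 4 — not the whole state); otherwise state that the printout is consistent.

no error

Step 1: x = 2*(-7) + (1)*(3) + (1) = -10 — checks out.
Step 2: x = 2*(-10) + (1)*(-7) + (1) = -26 — in agreement.
Step 3: x = 2*(-26) + (1)*(-10) + (1) = -61 — matches.
Step 4: x = 2*(-61) + (1)*(-26) + (1) = -147 — consistent with the printout.
Step 5: x = 2*(-147) + (1)*(-61) + (1) = -354 — confirmed correct.
Step 6: x = 2*(-354) + (1)*(-147) + (1) = -854 — checks out.
Step 7: x = 2*(-854) + (1)*(-354) + (1) = -2061 — checks out.
Step 8: x = 2*(-2061) + (1)*(-854) + (1) = -4975 — same as recorded.
Step 9: x = 2*(-4975) + (1)*(-2061) + (1) = -12010 — consistent with the printout.
Step 10: x = 2*(-12010) + (1)*(-4975) + (1) = -28994 — agrees with the printout.
Each recorded entry agrees with the recomputation.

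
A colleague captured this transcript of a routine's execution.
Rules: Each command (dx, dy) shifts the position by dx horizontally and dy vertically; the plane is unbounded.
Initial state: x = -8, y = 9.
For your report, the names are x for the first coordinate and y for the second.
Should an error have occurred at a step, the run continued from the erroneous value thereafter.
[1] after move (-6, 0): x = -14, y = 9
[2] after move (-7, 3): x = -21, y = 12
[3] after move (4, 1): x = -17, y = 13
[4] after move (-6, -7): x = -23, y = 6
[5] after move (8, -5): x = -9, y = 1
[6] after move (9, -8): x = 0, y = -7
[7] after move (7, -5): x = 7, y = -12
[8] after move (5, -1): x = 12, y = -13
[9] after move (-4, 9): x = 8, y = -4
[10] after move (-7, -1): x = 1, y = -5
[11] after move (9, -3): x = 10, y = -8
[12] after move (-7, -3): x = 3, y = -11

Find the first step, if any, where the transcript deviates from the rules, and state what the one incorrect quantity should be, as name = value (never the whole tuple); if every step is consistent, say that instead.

1. x = -8 + (-6) = -14, y = 9 + (0) = 9 (in agreement)
2. x = -14 + (-7) = -21, y = 9 + (3) = 12 (agrees with the transcript)
3. x = -21 + (4) = -17, y = 12 + (1) = 13 (consistent with the transcript)
4. x = -17 + (-6) = -23, y = 13 + (-7) = 6 (matches)
5. x = -23 + (8) = -15, y = 6 + (-5) = 1 (the transcript disagrees here)
That makes step 5 the first incorrect line — x = -15 is what it should show.

step 5, x = -15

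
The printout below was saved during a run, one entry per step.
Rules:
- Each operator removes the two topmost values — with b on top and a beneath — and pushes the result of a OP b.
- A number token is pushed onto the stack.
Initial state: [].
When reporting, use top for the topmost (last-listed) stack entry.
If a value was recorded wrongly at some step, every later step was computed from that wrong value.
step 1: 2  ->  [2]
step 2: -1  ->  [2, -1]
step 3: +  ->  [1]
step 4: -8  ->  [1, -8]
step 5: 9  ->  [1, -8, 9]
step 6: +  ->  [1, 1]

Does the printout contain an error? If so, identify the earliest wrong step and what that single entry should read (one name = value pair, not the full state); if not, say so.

Recomputing the run from the initial state:
step 1: [2]
step 2: [2, -1]
step 3: [1]
step 4: [1, -8]
step 5: [1, -8, 9]
step 6: [1, 1]
This matches the printout at every step.

no error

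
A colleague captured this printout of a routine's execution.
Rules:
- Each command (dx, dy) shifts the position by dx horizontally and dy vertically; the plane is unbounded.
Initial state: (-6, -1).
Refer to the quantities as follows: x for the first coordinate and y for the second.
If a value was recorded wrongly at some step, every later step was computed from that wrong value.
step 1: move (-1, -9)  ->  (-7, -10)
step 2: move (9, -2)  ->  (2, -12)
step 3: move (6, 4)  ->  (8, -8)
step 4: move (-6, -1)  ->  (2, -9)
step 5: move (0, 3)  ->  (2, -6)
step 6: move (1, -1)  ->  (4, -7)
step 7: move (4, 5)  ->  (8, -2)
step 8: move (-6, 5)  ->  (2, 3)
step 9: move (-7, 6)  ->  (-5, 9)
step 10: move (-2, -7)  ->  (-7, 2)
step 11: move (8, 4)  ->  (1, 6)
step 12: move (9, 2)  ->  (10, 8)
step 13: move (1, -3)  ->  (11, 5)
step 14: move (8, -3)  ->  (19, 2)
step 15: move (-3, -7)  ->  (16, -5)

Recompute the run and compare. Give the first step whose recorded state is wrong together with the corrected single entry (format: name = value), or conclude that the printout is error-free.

Step 1: x = -6 + (-1) = -7, y = -1 + (-9) = -10 — consistent with the printout.
Step 2: x = -7 + (9) = 2, y = -10 + (-2) = -12 — agrees with the printout.
Step 3: x = 2 + (6) = 8, y = -12 + (4) = -8 — agrees with the printout.
Step 4: x = 8 + (-6) = 2, y = -8 + (-1) = -9 — verified.
Step 5: x = 2 + (0) = 2, y = -9 + (3) = -6 — agrees with the printout.
Step 6: x = 2 + (1) = 3, y = -6 + (-1) = -7 — not what was recorded.
First incorrect step: 6; the correct value is x = 3.

step 6, x = 3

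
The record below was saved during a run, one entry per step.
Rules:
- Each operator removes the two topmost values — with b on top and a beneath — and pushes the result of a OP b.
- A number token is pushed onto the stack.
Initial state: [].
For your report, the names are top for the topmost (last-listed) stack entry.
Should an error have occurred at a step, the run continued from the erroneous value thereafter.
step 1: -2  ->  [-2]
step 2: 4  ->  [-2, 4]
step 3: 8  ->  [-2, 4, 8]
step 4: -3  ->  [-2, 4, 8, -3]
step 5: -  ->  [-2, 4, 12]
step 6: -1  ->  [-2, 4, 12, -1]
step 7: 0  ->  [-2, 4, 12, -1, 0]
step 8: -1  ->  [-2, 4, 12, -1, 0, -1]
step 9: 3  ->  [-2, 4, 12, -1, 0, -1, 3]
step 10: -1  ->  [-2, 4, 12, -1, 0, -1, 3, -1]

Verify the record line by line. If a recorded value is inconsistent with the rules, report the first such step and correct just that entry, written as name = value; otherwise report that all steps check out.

step 5, top = 11

1. push -2: top = -2 (verified)
2. push 4: top = 4 (agrees with the record)
3. push 8: top = 8 (checks out)
4. push -3: top = -3 (matches)
5. 8 - -3 = 11 (the record disagrees here)
Step 5 is the first one off; corrected, top = 11.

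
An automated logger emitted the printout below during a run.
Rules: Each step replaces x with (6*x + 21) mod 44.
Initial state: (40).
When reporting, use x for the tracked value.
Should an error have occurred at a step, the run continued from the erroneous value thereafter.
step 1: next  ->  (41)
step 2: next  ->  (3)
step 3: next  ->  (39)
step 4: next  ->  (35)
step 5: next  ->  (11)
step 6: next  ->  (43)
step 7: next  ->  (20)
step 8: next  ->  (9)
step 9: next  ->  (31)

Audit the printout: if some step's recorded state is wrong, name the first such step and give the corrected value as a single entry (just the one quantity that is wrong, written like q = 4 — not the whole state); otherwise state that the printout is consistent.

Step 1: x = (6*40 + 21) mod 44 = 41 — confirmed correct.
Step 2: x = (6*41 + 21) mod 44 = 3 — matches.
Step 3: x = (6*3 + 21) mod 44 = 39 — agrees with the printout.
Step 4: x = (6*39 + 21) mod 44 = 35 — agrees with the printout.
Step 5: x = (6*35 + 21) mod 44 = 11 — no discrepancy.
Step 6: x = (6*11 + 21) mod 44 = 43 — exactly as logged.
Step 7: x = (6*43 + 21) mod 44 = 15 — not what was recorded.
The earliest wrong entry is at step 7: it should read x = 15.

step 7, x = 15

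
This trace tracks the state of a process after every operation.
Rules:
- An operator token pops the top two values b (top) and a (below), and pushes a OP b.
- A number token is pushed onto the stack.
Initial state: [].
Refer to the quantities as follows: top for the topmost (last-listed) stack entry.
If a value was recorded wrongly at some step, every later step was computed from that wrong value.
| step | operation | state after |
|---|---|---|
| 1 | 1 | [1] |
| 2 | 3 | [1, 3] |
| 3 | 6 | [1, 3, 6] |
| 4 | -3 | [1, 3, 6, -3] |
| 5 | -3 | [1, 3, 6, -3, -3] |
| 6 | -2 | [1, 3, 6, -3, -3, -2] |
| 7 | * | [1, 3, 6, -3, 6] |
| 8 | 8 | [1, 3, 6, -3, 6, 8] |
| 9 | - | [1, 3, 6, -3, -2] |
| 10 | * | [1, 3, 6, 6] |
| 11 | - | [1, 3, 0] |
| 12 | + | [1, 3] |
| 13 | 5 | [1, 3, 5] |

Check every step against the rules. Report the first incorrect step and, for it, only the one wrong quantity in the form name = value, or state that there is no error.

Recomputing the run from the initial state:
step 1: [1]
step 2: [1, 3]
step 3: [1, 3, 6]
step 4: [1, 3, 6, -3]
step 5: [1, 3, 6, -3, -3]
step 6: [1, 3, 6, -3, -3, -2]
step 7: [1, 3, 6, -3, 6]
step 8: [1, 3, 6, -3, 6, 8]
step 9: [1, 3, 6, -3, -2]
step 10: [1, 3, 6, 6]
step 11: [1, 3, 0]
step 12: [1, 3]
step 13: [1, 3, 5]
This matches the trace at every step.

no error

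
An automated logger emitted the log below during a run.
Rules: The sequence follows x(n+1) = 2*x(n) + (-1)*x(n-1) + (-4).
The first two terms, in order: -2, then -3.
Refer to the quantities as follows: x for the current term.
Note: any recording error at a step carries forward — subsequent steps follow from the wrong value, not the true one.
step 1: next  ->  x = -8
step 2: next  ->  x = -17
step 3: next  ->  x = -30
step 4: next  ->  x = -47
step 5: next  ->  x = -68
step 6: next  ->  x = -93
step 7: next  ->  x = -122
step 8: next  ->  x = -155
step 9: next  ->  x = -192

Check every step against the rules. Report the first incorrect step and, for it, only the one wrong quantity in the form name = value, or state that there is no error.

1. x = 2*(-3) + (-1)*(-2) + (-4) = -8 (consistent with the log)
2. x = 2*(-8) + (-1)*(-3) + (-4) = -17 (checks out)
3. x = 2*(-17) + (-1)*(-8) + (-4) = -30 (verified)
4. x = 2*(-30) + (-1)*(-17) + (-4) = -47 (verified)
5. x = 2*(-47) + (-1)*(-30) + (-4) = -68 (agrees with the log)
6. x = 2*(-68) + (-1)*(-47) + (-4) = -93 (checks out)
7. x = 2*(-93) + (-1)*(-68) + (-4) = -122 (matches)
8. x = 2*(-122) + (-1)*(-93) + (-4) = -155 (confirmed correct)
9. x = 2*(-155) + (-1)*(-122) + (-4) = -192 (in agreement)
The whole run recomputes cleanly — no discrepancies.

no error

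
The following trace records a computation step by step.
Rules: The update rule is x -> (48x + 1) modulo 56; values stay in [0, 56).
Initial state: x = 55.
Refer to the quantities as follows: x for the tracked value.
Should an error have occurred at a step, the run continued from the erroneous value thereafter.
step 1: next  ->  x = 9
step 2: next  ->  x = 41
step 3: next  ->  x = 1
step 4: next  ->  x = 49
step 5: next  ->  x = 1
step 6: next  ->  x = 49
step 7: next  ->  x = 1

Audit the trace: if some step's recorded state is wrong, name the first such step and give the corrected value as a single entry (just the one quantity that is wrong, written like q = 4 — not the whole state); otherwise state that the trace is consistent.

1. x = (48*55 + 1) mod 56 = 9 (exactly as logged)
2. x = (48*9 + 1) mod 56 = 41 (consistent with the trace)
3. x = (48*41 + 1) mod 56 = 9 (the trace disagrees here)
First incorrect step: 3; the correct value is x = 9.

step 3, x = 9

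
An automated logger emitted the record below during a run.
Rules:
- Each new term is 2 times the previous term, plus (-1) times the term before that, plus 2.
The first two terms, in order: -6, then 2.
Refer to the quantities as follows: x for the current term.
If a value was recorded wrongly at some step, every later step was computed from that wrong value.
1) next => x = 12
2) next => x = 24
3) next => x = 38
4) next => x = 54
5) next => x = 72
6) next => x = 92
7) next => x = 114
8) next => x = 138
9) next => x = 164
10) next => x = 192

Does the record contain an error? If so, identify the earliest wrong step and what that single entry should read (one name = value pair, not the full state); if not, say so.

step 1: x = 2*(2) + (-1)*(-6) + (2) = 12 -> checks out
step 2: x = 2*(12) + (-1)*(2) + (2) = 24 -> same as recorded
step 3: x = 2*(24) + (-1)*(12) + (2) = 38 -> verified
step 4: x = 2*(38) + (-1)*(24) + (2) = 54 -> checks out
step 5: x = 2*(54) + (-1)*(38) + (2) = 72 -> matches
step 6: x = 2*(72) + (-1)*(54) + (2) = 92 -> consistent with the record
step 7: x = 2*(92) + (-1)*(72) + (2) = 114 -> in agreement
step 8: x = 2*(114) + (-1)*(92) + (2) = 138 -> checks out
step 9: x = 2*(138) + (-1)*(114) + (2) = 164 -> matches
step 10: x = 2*(164) + (-1)*(138) + (2) = 192 -> no discrepancy
All steps check out; nothing to correct.

no error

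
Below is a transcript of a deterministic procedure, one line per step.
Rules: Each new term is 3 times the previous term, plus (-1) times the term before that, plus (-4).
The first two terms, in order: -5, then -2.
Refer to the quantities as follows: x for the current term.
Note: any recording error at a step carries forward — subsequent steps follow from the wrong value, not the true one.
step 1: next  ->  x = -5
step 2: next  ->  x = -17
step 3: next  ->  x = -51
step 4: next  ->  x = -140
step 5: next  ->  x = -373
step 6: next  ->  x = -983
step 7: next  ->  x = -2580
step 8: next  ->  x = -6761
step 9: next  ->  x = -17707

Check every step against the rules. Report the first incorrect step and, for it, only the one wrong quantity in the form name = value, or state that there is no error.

Step 1: x = 3*(-2) + (-1)*(-5) + (-4) = -5 — in agreement.
Step 2: x = 3*(-5) + (-1)*(-2) + (-4) = -17 — verified.
Step 3: x = 3*(-17) + (-1)*(-5) + (-4) = -50 — first mismatch against the transcript.
That makes step 3 the first incorrect line — x = -50 is what it should show.

step 3, x = -50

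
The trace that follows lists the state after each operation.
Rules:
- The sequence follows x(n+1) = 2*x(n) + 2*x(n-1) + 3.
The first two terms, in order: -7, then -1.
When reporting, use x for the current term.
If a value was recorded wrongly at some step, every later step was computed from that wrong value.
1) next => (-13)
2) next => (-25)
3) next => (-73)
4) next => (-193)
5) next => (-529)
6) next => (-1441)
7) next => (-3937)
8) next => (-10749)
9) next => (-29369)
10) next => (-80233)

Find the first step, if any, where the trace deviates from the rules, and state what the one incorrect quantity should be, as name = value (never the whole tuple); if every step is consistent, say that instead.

Recomputing the run from the initial state:
step 1: x = -13
step 2: x = -25
step 3: x = -73
step 4: x = -193
step 5: x = -529
step 6: x = -1441
step 7: x = -3937
step 8: x = -10753
step 9: x = -29377
step 10: x = -80257
The first disagreement with the trace is at step 8, where the value should be x = -10753.

step 8, x = -10753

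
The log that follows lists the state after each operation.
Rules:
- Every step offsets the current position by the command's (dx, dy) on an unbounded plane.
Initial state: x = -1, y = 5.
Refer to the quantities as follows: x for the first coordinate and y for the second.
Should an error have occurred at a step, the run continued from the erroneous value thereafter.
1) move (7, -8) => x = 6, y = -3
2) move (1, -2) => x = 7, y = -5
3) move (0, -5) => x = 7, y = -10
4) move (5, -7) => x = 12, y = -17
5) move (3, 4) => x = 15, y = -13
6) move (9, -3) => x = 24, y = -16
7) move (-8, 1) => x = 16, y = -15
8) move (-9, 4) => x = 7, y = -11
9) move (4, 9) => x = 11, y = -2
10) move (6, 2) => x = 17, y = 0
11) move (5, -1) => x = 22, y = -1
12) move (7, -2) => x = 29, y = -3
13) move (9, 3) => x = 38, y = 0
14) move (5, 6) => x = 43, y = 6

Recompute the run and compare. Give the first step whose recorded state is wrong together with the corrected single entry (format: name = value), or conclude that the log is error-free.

no error

Recomputing the run from the initial state:
step 1: x = 6, y = -3
step 2: x = 7, y = -5
step 3: x = 7, y = -10
step 4: x = 12, y = -17
step 5: x = 15, y = -13
step 6: x = 24, y = -16
step 7: x = 16, y = -15
step 8: x = 7, y = -11
step 9: x = 11, y = -2
step 10: x = 17, y = 0
step 11: x = 22, y = -1
step 12: x = 29, y = -3
step 13: x = 38, y = 0
step 14: x = 43, y = 6
This matches the log at every step.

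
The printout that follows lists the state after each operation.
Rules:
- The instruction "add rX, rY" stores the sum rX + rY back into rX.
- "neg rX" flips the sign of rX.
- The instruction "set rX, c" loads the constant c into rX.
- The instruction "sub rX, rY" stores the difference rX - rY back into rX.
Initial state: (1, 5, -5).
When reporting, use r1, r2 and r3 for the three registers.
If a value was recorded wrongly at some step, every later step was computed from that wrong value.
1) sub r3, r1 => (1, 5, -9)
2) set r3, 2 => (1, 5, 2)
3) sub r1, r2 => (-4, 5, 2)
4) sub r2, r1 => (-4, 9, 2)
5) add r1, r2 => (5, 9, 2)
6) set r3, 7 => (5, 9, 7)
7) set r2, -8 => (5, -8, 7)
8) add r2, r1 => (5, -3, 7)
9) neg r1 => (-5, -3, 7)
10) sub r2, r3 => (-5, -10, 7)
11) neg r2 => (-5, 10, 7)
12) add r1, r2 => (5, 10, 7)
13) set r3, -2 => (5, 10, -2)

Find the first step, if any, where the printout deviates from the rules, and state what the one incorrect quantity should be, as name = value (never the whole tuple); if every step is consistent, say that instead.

Recomputing the run from the initial state:
step 1: r1 = 1, r2 = 5, r3 = -6
step 2: r1 = 1, r2 = 5, r3 = 2
step 3: r1 = -4, r2 = 5, r3 = 2
step 4: r1 = -4, r2 = 9, r3 = 2
step 5: r1 = 5, r2 = 9, r3 = 2
step 6: r1 = 5, r2 = 9, r3 = 7
step 7: r1 = 5, r2 = -8, r3 = 7
step 8: r1 = 5, r2 = -3, r3 = 7
step 9: r1 = -5, r2 = -3, r3 = 7
step 10: r1 = -5, r2 = -10, r3 = 7
step 11: r1 = -5, r2 = 10, r3 = 7
step 12: r1 = 5, r2 = 10, r3 = 7
step 13: r1 = 5, r2 = 10, r3 = -2
The first disagreement with the printout is at step 1, where the value should be r3 = -6.

step 1, r3 = -6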